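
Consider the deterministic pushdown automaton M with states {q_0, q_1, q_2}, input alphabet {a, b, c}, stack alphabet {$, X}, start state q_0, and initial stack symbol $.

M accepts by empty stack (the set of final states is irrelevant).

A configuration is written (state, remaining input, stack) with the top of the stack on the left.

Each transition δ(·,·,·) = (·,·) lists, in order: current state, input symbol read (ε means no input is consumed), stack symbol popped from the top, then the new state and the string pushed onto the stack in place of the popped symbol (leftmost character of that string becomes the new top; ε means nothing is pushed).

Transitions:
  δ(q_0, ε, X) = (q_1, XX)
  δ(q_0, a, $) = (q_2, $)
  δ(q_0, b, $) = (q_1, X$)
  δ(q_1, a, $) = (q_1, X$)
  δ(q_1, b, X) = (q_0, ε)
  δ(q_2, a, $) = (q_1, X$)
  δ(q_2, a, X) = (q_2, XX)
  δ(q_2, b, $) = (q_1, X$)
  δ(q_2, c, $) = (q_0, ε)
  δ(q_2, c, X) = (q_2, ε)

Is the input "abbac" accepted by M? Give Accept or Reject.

(q_0, abbac, $) ⊢ (q_2, bbac, $) ⊢ (q_1, bac, X$) ⊢ (q_0, ac, $) ⊢ (q_2, c, $) ⊢ (q_0, ε, ε)
All input consumed and the stack is empty.

Accept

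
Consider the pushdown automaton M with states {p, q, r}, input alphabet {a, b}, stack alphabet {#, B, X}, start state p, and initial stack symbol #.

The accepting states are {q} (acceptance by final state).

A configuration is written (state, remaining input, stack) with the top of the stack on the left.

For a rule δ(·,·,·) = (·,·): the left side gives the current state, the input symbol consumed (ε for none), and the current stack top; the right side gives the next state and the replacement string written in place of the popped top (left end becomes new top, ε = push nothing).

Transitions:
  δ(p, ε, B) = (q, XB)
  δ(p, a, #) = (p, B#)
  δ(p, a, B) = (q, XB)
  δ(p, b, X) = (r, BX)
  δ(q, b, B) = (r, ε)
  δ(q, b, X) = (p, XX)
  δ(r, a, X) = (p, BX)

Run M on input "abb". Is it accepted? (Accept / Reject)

No computation consumes all input and reaches a final state.

Reject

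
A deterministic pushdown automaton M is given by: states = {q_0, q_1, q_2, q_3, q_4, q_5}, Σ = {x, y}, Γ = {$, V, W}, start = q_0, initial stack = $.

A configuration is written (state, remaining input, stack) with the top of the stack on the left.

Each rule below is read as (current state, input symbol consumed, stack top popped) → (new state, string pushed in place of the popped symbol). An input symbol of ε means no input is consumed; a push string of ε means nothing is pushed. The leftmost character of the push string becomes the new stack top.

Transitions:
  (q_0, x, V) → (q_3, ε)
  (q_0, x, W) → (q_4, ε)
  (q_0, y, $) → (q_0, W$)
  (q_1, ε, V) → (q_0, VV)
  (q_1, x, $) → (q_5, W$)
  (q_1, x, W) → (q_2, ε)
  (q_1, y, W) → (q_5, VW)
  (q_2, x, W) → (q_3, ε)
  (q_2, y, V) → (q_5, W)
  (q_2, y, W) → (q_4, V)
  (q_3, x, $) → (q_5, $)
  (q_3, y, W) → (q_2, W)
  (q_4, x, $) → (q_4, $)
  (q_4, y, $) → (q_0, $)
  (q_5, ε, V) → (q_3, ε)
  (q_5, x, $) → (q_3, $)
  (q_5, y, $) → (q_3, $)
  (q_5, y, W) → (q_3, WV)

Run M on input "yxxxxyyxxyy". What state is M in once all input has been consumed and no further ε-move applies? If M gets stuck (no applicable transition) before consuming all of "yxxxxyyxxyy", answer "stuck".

q_0

(q_0, yxxxxyyxxyy, $) ⊢ (q_0, xxxxyyxxyy, W$) ⊢ (q_4, xxxyyxxyy, $) ⊢ (q_4, xxyyxxyy, $) ⊢ (q_4, xyyxxyy, $) ⊢ (q_4, yyxxyy, $) ⊢ (q_0, yxxyy, $) ⊢ (q_0, xxyy, W$) ⊢ (q_4, xyy, $) ⊢ (q_4, yy, $) ⊢ (q_0, y, $) ⊢ (q_0, ε, W$)
All input consumed; M is in state q_0.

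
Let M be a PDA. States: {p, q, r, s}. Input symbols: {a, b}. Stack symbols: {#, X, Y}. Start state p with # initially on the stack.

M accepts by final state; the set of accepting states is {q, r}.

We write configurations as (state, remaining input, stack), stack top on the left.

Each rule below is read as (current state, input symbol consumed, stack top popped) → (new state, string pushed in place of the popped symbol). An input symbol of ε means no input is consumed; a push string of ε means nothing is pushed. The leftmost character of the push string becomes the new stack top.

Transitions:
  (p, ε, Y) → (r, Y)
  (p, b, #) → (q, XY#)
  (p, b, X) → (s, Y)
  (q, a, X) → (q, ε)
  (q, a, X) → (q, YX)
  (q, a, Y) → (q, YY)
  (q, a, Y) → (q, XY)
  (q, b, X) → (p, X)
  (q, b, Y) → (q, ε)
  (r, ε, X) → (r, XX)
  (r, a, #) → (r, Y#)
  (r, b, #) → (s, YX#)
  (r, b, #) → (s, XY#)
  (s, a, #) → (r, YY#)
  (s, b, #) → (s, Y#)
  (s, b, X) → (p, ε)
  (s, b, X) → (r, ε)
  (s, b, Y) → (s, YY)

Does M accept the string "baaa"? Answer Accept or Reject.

Accept

One accepting computation: (p, baaa, #) ⊢ (q, aaa, XY#) ⊢ (q, aa, Y#) ⊢ (q, a, YY#) ⊢ (q, ε, YYY#)
All input consumed and state q ∈ F.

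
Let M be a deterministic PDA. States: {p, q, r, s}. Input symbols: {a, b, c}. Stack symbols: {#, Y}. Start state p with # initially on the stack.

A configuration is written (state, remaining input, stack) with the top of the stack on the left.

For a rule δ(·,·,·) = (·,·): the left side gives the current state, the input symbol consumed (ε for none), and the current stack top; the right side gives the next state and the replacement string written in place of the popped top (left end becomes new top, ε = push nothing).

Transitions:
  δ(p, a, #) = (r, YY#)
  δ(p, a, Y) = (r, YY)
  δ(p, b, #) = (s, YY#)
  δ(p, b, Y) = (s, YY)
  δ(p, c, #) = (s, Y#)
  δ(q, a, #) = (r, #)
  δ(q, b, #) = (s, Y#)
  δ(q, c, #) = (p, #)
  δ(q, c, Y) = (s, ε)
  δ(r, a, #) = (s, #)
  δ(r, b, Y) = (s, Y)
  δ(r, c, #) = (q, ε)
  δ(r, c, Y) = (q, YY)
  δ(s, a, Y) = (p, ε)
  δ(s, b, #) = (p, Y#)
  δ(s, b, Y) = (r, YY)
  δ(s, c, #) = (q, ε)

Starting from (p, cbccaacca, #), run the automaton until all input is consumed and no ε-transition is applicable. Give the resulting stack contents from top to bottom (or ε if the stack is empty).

(p, cbccaacca, #)
  read c, top #: go to s, push Y# → (s, bccaacca, Y#)
  read b, top Y: go to r, push YY → (r, ccaacca, YY#)
  read c, top Y: go to q, push YY → (q, caacca, YYY#)
  read c, top Y: go to s, push ε → (s, aacca, YY#)
  read a, top Y: go to p, push ε → (p, acca, Y#)
  read a, top Y: go to r, push YY → (r, cca, YY#)
  read c, top Y: go to q, push YY → (q, ca, YYY#)
  read c, top Y: go to s, push ε → (s, a, YY#)
  read a, top Y: go to p, push ε → (p, ε, Y#)
All input consumed in state p with stack Y#.

Y#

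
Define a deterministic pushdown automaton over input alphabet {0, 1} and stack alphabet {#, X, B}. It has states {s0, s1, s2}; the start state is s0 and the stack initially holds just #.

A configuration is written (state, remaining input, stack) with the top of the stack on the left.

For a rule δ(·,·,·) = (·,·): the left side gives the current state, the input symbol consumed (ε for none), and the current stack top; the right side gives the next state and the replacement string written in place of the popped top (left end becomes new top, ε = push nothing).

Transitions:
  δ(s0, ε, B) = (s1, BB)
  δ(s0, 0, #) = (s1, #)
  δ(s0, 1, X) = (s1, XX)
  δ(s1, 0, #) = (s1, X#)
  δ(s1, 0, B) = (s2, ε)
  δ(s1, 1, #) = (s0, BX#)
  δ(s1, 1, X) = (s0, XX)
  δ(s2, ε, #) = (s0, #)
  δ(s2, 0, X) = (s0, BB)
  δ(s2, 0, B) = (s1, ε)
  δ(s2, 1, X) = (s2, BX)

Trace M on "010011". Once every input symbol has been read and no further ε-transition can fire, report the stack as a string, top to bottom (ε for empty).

(s0, 010011, #)
  read 0, top #: go to s1, push # → (s1, 10011, #)
  read 1, top #: go to s0, push BX# → (s0, 0011, BX#)
  ε-move, top B: go to s1, push BB → (s1, 0011, BBX#)
  read 0, top B: go to s2, push ε → (s2, 011, BX#)
  read 0, top B: go to s1, push ε → (s1, 11, X#)
  read 1, top X: go to s0, push XX → (s0, 1, XX#)
  read 1, top X: go to s1, push XX → (s1, ε, XXX#)
All input consumed in state s1 with stack XXX#.

XXX#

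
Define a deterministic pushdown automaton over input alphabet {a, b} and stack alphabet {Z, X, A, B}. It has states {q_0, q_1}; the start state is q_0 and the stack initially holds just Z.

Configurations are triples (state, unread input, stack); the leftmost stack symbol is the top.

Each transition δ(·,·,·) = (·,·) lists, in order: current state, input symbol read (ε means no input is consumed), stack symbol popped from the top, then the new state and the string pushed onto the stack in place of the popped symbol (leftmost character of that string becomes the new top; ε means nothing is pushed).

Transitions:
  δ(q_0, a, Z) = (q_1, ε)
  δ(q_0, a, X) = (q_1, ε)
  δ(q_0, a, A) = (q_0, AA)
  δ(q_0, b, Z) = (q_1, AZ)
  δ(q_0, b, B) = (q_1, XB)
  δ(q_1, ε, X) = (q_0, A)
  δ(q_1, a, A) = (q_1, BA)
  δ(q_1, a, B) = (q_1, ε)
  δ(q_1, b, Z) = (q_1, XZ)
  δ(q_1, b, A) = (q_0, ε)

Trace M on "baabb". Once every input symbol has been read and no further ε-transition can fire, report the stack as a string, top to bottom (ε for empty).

(q_0, baabb, Z)
  read b, top Z: go to q_1, push AZ → (q_1, aabb, AZ)
  read a, top A: go to q_1, push BA → (q_1, abb, BAZ)
  read a, top B: go to q_1, push ε → (q_1, bb, AZ)
  read b, top A: go to q_0, push ε → (q_0, b, Z)
  read b, top Z: go to q_1, push AZ → (q_1, ε, AZ)
All input consumed in state q_1 with stack AZ.

AZ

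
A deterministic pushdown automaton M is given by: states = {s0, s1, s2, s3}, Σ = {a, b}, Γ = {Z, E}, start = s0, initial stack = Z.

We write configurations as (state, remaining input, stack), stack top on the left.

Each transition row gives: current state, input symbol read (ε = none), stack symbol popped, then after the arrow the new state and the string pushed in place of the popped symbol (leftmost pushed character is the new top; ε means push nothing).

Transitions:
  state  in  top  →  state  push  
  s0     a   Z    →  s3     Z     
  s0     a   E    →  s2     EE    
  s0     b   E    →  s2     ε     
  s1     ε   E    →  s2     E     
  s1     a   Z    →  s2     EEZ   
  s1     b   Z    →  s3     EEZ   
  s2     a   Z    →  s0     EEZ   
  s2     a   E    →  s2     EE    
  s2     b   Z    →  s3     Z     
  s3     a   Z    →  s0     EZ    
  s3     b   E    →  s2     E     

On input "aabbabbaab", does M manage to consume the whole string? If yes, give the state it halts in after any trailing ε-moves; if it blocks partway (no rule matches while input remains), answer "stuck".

stuck

(s0, aabbabbaab, Z)
  read a, top Z: go to s3, push Z → (s3, abbabbaab, Z)
  read a, top Z: go to s0, push EZ → (s0, bbabbaab, EZ)
  read b, top E: go to s2, push ε → (s2, babbaab, Z)
  read b, top Z: go to s3, push Z → (s3, abbaab, Z)
  read a, top Z: go to s0, push EZ → (s0, bbaab, EZ)
  read b, top E: go to s2, push ε → (s2, baab, Z)
  read b, top Z: go to s3, push Z → (s3, aab, Z)
  read a, top Z: go to s0, push EZ → (s0, ab, EZ)
  read a, top E: go to s2, push EE → (s2, b, EEZ)
No transition for (s2, b, top E); M blocks with input b remaining.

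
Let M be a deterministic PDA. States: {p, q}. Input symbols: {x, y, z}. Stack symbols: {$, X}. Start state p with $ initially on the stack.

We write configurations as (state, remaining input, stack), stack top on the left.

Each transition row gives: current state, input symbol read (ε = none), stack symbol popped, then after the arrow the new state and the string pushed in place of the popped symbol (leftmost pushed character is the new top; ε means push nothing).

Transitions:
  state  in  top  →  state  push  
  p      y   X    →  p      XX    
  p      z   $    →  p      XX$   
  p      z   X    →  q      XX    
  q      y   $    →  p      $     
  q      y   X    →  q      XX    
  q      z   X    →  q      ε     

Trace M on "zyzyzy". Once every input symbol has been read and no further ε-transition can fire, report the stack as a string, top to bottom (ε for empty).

(p, zyzyzy, $) ⊢ (p, yzyzy, XX$) ⊢ (p, zyzy, XXX$) ⊢ (q, yzy, XXXX$) ⊢ (q, zy, XXXXX$) ⊢ (q, y, XXXX$) ⊢ (q, ε, XXXXX$)
All input consumed in state q with stack XXXXX$.

XXXXX$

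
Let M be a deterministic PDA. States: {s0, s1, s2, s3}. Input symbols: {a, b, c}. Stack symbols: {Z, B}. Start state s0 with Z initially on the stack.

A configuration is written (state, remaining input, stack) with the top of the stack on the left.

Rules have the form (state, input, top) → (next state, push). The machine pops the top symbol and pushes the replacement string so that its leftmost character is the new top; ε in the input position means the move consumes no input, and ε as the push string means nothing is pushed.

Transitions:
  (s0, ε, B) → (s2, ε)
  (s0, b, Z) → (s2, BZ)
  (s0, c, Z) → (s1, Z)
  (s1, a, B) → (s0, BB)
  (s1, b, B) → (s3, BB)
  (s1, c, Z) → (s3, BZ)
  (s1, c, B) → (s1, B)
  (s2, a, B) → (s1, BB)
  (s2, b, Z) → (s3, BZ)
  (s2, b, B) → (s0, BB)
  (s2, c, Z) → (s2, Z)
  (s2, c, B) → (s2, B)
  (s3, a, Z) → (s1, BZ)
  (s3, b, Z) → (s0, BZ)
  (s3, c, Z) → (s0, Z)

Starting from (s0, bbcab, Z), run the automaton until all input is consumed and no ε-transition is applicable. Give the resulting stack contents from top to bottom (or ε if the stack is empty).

BBBZ

(s0, bbcab, Z)
  read b, top Z: go to s2, push BZ → (s2, bcab, BZ)
  read b, top B: go to s0, push BB → (s0, cab, BBZ)
  ε-move, top B: go to s2, push ε → (s2, cab, BZ)
  read c, top B: go to s2, push B → (s2, ab, BZ)
  read a, top B: go to s1, push BB → (s1, b, BBZ)
  read b, top B: go to s3, push BB → (s3, ε, BBBZ)
All input consumed in state s3 with stack BBBZ.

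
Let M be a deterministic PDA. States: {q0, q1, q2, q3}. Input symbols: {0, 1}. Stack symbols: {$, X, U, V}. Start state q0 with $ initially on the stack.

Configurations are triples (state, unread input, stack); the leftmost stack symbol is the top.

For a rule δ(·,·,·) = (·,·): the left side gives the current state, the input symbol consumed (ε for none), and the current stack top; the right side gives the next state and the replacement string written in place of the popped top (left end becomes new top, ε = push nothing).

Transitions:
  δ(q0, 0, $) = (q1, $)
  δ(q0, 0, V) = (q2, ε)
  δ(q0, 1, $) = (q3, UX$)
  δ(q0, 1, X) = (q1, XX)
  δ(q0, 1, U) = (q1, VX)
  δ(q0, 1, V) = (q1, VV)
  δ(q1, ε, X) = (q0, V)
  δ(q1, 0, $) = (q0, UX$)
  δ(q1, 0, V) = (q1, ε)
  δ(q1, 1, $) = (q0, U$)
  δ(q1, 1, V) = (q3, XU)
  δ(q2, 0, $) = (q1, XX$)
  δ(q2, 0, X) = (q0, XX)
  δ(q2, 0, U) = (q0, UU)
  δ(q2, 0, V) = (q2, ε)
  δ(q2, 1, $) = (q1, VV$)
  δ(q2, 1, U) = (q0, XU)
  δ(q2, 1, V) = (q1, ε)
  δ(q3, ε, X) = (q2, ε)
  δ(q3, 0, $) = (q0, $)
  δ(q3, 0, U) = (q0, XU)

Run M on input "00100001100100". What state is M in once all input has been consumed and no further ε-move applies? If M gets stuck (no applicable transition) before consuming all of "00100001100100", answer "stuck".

(q0, 00100001100100, $) ⊢ (q1, 0100001100100, $) ⊢ (q0, 100001100100, UX$) ⊢ (q1, 00001100100, VXX$) ⊢ (q1, 0001100100, XX$) ⊢ (q0, 0001100100, VX$) ⊢ (q2, 001100100, X$) ⊢ (q0, 01100100, XX$)
No transition for (q0, 0, top X); M blocks with input 01100100 remaining.

stuck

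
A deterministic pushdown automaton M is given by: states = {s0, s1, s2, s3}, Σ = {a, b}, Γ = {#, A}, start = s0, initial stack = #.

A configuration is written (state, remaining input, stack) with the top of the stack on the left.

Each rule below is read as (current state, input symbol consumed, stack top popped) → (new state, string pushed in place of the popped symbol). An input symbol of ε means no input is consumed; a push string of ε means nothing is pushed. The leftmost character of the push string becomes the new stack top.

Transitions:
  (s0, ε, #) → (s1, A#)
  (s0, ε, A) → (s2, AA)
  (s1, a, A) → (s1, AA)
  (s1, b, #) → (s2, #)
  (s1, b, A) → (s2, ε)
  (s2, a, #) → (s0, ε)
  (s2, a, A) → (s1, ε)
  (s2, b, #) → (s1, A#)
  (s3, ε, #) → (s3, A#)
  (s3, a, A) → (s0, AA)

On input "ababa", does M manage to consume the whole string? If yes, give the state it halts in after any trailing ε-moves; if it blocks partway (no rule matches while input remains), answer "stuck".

s0

(s0, ababa, #)
  ε-move, top #: go to s1, push A# → (s1, ababa, A#)
  read a, top A: go to s1, push AA → (s1, baba, AA#)
  read b, top A: go to s2, push ε → (s2, aba, A#)
  read a, top A: go to s1, push ε → (s1, ba, #)
  read b, top #: go to s2, push # → (s2, a, #)
  read a, top #: go to s0, push ε → (s0, ε, ε)
All input consumed; M is in state s0.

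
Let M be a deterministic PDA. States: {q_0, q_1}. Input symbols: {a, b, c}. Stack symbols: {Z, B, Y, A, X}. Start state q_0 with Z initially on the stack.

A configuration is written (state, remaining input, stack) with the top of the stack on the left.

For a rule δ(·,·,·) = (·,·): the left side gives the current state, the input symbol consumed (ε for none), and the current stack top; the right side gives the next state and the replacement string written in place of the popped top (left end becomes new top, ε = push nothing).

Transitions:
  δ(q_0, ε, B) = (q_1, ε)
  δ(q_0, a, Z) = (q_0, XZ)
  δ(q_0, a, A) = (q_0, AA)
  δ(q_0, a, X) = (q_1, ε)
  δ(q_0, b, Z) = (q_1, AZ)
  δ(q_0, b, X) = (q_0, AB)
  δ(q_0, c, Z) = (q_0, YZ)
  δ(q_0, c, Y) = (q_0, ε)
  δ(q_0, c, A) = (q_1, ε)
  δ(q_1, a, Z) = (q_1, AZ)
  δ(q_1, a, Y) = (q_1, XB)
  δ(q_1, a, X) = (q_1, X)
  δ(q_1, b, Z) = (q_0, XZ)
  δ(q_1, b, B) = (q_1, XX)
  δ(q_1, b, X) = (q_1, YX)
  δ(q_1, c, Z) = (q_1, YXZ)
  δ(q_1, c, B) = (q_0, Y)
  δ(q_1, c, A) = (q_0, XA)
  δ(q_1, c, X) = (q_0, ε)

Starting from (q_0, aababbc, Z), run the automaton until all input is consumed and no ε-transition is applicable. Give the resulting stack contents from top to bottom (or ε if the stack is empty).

(q_0, aababbc, Z) ⊢ (q_0, ababbc, XZ) ⊢ (q_1, babbc, Z) ⊢ (q_0, abbc, XZ) ⊢ (q_1, bbc, Z) ⊢ (q_0, bc, XZ) ⊢ (q_0, c, ABZ) ⊢ (q_1, ε, BZ)
All input consumed in state q_1 with stack BZ.

BZ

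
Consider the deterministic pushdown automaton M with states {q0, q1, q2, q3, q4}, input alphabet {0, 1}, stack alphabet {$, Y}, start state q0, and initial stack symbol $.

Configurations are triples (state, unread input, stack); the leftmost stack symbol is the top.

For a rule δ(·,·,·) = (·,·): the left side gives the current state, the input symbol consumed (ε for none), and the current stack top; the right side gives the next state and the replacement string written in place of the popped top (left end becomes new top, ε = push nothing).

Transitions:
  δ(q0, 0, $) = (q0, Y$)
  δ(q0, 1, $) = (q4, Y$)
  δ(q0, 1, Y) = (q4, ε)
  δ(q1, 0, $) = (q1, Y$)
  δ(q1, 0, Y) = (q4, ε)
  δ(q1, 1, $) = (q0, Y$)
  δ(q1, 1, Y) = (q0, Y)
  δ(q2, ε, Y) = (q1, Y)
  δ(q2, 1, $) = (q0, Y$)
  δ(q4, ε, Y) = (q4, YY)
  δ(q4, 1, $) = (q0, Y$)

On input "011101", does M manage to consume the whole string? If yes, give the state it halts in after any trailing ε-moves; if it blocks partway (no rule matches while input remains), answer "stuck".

(q0, 011101, $)
  read 0, top $: go to q0, push Y$ → (q0, 11101, Y$)
  read 1, top Y: go to q4, push ε → (q4, 1101, $)
  read 1, top $: go to q0, push Y$ → (q0, 101, Y$)
  read 1, top Y: go to q4, push ε → (q4, 01, $)
No transition for (q4, 0, top $); M blocks with input 01 remaining.

stuck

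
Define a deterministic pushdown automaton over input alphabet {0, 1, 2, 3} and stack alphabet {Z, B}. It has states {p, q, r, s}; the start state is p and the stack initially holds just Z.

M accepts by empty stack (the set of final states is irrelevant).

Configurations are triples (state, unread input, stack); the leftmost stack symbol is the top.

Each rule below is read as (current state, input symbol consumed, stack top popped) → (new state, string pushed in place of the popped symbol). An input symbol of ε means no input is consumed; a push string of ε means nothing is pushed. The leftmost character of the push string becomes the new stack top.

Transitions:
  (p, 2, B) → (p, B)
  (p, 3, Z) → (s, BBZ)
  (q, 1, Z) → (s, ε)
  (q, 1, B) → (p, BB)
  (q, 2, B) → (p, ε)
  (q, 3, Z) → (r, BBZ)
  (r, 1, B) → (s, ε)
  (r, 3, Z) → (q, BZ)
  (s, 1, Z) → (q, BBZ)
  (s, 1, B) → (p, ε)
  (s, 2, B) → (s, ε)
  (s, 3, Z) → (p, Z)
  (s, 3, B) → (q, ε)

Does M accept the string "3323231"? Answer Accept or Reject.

Accept

(p, 3323231, Z)
  read 3, top Z: go to s, push BBZ → (s, 323231, BBZ)
  read 3, top B: go to q, push ε → (q, 23231, BZ)
  read 2, top B: go to p, push ε → (p, 3231, Z)
  read 3, top Z: go to s, push BBZ → (s, 231, BBZ)
  read 2, top B: go to s, push ε → (s, 31, BZ)
  read 3, top B: go to q, push ε → (q, 1, Z)
  read 1, top Z: go to s, push ε → (s, ε, ε)
All input consumed and the stack is empty.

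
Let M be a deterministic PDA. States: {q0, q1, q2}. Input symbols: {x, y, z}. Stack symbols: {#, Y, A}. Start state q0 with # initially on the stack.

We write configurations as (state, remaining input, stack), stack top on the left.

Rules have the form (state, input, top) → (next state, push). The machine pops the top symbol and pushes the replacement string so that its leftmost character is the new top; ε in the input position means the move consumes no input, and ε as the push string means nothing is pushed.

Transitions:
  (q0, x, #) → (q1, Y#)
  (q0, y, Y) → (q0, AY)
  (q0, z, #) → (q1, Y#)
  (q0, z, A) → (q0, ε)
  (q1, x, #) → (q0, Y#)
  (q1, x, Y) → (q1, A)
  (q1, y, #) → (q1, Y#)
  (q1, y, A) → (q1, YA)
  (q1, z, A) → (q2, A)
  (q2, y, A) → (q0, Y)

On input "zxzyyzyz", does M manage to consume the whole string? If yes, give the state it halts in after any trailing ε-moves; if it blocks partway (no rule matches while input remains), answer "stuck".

q0

(q0, zxzyyzyz, #)
  read z, top #: go to q1, push Y# → (q1, xzyyzyz, Y#)
  read x, top Y: go to q1, push A → (q1, zyyzyz, A#)
  read z, top A: go to q2, push A → (q2, yyzyz, A#)
  read y, top A: go to q0, push Y → (q0, yzyz, Y#)
  read y, top Y: go to q0, push AY → (q0, zyz, AY#)
  read z, top A: go to q0, push ε → (q0, yz, Y#)
  read y, top Y: go to q0, push AY → (q0, z, AY#)
  read z, top A: go to q0, push ε → (q0, ε, Y#)
All input consumed; M is in state q0.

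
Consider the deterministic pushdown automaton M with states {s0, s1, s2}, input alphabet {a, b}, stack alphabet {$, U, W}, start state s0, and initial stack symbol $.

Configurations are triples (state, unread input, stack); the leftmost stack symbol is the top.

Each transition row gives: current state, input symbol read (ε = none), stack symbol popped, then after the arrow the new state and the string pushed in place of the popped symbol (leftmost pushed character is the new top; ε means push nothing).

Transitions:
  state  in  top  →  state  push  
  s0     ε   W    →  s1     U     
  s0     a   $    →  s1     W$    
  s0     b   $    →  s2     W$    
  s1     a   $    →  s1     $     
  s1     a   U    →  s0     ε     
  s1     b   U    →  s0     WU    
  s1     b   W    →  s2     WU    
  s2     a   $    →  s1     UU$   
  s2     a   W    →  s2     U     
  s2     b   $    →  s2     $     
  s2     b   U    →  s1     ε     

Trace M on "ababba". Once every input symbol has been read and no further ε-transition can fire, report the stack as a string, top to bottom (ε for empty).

(s0, ababba, $)
  read a, top $: go to s1, push W$ → (s1, babba, W$)
  read b, top W: go to s2, push WU → (s2, abba, WU$)
  read a, top W: go to s2, push U → (s2, bba, UU$)
  read b, top U: go to s1, push ε → (s1, ba, U$)
  read b, top U: go to s0, push WU → (s0, a, WU$)
  ε-move, top W: go to s1, push U → (s1, a, UU$)
  read a, top U: go to s0, push ε → (s0, ε, U$)
All input consumed in state s0 with stack U$.

U$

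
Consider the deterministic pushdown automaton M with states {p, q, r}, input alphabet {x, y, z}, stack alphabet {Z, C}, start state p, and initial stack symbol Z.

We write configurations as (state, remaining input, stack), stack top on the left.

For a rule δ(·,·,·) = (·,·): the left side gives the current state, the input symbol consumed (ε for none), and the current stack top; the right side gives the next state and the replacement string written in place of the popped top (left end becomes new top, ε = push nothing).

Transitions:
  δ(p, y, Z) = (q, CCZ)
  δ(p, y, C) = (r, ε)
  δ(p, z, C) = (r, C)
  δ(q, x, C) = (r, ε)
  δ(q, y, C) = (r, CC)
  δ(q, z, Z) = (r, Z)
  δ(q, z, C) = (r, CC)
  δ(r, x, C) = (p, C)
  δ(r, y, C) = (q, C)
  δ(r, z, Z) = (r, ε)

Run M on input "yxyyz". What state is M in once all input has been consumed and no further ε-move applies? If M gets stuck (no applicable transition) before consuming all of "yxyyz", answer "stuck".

(p, yxyyz, Z) ⊢ (q, xyyz, CCZ) ⊢ (r, yyz, CZ) ⊢ (q, yz, CZ) ⊢ (r, z, CCZ)
No transition for (r, z, top C); M blocks with input z remaining.

stuck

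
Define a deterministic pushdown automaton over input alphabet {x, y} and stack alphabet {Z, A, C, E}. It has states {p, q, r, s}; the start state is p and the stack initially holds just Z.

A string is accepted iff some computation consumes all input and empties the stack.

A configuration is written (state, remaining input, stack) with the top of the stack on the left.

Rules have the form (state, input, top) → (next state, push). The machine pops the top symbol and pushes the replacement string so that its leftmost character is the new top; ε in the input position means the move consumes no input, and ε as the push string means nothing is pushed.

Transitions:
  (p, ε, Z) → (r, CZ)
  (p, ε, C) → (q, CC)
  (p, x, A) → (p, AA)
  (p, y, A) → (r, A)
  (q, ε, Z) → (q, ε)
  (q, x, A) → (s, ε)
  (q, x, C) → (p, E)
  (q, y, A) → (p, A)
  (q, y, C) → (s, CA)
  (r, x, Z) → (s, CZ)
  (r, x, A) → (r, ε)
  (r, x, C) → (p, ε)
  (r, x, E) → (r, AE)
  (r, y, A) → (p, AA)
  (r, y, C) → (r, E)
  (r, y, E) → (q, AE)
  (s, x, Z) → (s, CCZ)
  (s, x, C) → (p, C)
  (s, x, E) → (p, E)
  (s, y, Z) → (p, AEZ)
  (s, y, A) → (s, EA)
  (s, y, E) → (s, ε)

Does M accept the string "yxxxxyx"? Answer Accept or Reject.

(p, yxxxxyx, Z)
  ε-move, top Z: go to r, push CZ → (r, yxxxxyx, CZ)
  read y, top C: go to r, push E → (r, xxxxyx, EZ)
  read x, top E: go to r, push AE → (r, xxxyx, AEZ)
  read x, top A: go to r, push ε → (r, xxyx, EZ)
  read x, top E: go to r, push AE → (r, xyx, AEZ)
  read x, top A: go to r, push ε → (r, yx, EZ)
  read y, top E: go to q, push AE → (q, x, AEZ)
  read x, top A: go to s, push ε → (s, ε, EZ)
All input consumed; stack is EZ, not empty, and no further ε-move applies.

Reject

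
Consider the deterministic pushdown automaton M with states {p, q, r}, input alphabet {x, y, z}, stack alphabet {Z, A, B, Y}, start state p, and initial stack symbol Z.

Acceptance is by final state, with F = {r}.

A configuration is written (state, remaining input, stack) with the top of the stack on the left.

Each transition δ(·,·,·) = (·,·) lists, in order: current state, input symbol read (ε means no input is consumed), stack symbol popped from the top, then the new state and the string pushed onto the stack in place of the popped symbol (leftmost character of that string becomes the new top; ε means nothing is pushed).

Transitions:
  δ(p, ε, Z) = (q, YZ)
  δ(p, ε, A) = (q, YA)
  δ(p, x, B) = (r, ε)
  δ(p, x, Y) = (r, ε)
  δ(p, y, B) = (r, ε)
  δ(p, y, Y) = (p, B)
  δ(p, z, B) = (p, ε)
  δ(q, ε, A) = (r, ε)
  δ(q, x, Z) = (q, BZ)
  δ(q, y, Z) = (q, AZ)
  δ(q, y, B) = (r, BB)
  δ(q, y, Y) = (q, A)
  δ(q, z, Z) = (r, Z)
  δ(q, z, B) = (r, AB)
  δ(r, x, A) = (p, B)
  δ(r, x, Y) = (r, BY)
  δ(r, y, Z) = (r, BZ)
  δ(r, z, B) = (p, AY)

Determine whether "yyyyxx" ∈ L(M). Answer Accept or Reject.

Reject

(p, yyyyxx, Z)
  ε-move, top Z: go to q, push YZ → (q, yyyyxx, YZ)
  read y, top Y: go to q, push A → (q, yyyxx, AZ)
  ε-move, top A: go to r, push ε → (r, yyyxx, Z)
  read y, top Z: go to r, push BZ → (r, yyxx, BZ)
No transition applies at (r, yyxx, BZ); input not fully consumed.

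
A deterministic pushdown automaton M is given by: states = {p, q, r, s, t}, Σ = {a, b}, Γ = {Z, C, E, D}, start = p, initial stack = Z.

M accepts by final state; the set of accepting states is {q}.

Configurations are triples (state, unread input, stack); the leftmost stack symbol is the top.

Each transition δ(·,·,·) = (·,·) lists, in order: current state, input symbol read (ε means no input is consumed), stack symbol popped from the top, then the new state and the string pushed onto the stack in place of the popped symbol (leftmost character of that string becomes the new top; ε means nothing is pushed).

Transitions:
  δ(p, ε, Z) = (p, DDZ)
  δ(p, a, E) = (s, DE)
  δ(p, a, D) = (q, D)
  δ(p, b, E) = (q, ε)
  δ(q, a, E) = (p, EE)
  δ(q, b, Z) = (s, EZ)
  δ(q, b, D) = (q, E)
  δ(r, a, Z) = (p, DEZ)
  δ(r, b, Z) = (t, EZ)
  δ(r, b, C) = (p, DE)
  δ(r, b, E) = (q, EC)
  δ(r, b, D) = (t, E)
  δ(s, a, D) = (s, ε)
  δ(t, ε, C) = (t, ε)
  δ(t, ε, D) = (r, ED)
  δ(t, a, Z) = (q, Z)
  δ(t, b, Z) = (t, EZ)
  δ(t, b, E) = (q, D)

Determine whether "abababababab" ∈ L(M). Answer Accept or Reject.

Accept

(p, abababababab, Z) ⊢ (p, abababababab, DDZ) ⊢ (q, bababababab, DDZ) ⊢ (q, ababababab, EDZ) ⊢ (p, babababab, EEDZ) ⊢ (q, abababab, EDZ) ⊢ (p, bababab, EEDZ) ⊢ (q, ababab, EDZ) ⊢ (p, babab, EEDZ) ⊢ (q, abab, EDZ) ⊢ (p, bab, EEDZ) ⊢ (q, ab, EDZ) ⊢ (p, b, EEDZ) ⊢ (q, ε, EDZ)
All input consumed; state q ∈ F.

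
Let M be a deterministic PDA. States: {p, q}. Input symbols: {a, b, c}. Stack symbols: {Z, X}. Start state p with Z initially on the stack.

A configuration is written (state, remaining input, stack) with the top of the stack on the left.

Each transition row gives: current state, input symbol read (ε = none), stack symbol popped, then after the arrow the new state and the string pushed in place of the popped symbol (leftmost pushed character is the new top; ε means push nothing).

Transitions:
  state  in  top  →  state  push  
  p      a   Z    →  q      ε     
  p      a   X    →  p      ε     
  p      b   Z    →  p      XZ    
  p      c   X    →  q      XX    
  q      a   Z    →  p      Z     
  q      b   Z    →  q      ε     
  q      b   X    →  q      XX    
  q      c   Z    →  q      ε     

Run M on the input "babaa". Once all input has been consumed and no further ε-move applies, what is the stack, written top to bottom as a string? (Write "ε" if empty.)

(p, babaa, Z)
  read b, top Z: go to p, push XZ → (p, abaa, XZ)
  read a, top X: go to p, push ε → (p, baa, Z)
  read b, top Z: go to p, push XZ → (p, aa, XZ)
  read a, top X: go to p, push ε → (p, a, Z)
  read a, top Z: go to q, push ε → (q, ε, ε)
All input consumed in state q with stack ε.

ε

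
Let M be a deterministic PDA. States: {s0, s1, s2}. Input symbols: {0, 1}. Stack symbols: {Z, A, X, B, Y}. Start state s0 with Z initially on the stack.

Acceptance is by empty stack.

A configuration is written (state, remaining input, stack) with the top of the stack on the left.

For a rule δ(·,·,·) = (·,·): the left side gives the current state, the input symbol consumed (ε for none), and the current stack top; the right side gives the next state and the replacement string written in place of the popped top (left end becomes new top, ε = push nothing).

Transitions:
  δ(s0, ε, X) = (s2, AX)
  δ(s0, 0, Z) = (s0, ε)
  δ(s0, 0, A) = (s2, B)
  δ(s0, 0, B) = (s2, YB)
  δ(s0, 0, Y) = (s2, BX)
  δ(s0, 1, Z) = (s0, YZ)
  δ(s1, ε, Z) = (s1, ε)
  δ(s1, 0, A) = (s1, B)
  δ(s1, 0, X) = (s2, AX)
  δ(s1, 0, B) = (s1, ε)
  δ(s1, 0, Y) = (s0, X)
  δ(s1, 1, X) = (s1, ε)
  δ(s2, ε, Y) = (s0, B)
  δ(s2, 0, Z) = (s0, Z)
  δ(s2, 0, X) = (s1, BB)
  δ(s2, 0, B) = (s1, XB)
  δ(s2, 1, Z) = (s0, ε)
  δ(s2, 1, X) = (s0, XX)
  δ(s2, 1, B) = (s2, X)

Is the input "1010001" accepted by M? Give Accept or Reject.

(s0, 1010001, Z)
  read 1, top Z: go to s0, push YZ → (s0, 010001, YZ)
  read 0, top Y: go to s2, push BX → (s2, 10001, BXZ)
  read 1, top B: go to s2, push X → (s2, 0001, XXZ)
  read 0, top X: go to s1, push BB → (s1, 001, BBXZ)
  read 0, top B: go to s1, push ε → (s1, 01, BXZ)
  read 0, top B: go to s1, push ε → (s1, 1, XZ)
  read 1, top X: go to s1, push ε → (s1, ε, Z)
  ε-move, top Z: go to s1, push ε → (s1, ε, ε)
All input consumed and the stack is empty.

Accept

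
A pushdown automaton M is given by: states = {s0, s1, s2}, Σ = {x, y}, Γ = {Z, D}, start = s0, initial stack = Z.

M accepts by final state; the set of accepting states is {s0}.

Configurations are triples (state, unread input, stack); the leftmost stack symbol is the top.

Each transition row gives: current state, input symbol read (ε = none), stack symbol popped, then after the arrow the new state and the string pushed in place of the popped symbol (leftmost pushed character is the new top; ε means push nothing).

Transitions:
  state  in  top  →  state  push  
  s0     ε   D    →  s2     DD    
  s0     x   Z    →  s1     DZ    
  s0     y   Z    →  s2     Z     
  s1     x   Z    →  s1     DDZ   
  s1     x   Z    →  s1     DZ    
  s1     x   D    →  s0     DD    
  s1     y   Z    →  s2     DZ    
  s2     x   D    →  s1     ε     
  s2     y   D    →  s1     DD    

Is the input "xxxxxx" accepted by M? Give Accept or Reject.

Accept

One accepting computation: (s0, xxxxxx, Z) ⊢ (s1, xxxxx, DZ) ⊢ (s0, xxxx, DDZ) ⊢ (s2, xxxx, DDDZ) ⊢ (s1, xxx, DDZ) ⊢ (s0, xx, DDDZ) ⊢ (s2, xx, DDDDZ) ⊢ (s1, x, DDDZ) ⊢ (s0, ε, DDDDZ)
All input consumed and state s0 ∈ F.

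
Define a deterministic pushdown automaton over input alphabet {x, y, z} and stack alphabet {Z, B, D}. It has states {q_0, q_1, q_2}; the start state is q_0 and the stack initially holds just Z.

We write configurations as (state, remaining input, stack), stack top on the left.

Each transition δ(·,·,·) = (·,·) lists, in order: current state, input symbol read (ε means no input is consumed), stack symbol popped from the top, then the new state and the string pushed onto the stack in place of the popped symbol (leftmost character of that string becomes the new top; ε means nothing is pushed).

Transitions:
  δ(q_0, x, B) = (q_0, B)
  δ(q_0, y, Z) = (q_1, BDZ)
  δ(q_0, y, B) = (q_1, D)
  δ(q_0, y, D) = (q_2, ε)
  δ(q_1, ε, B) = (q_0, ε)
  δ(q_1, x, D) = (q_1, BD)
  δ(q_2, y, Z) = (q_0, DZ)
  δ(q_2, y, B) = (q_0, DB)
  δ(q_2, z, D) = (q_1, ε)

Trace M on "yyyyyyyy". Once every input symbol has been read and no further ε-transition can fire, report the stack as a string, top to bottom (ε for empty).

Z

(q_0, yyyyyyyy, Z) ⊢ (q_1, yyyyyyy, BDZ) ⊢ (q_0, yyyyyyy, DZ) ⊢ (q_2, yyyyyy, Z) ⊢ (q_0, yyyyy, DZ) ⊢ (q_2, yyyy, Z) ⊢ (q_0, yyy, DZ) ⊢ (q_2, yy, Z) ⊢ (q_0, y, DZ) ⊢ (q_2, ε, Z)
All input consumed in state q_2 with stack Z.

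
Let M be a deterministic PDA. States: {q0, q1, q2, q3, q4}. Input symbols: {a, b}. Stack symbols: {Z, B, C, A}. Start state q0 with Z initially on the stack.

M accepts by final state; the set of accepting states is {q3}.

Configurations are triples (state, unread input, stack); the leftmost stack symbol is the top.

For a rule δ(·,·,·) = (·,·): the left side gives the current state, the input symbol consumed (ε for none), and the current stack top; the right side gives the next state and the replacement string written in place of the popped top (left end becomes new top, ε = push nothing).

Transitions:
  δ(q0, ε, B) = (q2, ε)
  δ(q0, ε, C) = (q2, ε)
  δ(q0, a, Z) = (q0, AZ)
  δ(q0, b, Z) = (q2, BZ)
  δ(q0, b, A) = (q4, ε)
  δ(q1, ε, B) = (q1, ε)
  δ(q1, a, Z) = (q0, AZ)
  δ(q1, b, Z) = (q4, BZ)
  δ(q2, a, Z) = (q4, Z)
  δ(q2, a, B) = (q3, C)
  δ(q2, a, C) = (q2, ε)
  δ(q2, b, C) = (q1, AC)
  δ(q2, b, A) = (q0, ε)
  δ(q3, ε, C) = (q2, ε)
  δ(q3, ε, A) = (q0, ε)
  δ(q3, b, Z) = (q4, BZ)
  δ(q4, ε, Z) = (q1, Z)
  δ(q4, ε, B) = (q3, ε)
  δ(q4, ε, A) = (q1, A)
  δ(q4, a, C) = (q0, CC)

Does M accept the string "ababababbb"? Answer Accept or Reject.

Accept

(q0, ababababbb, Z)
  read a, top Z: go to q0, push AZ → (q0, babababbb, AZ)
  read b, top A: go to q4, push ε → (q4, abababbb, Z)
  ε-move, top Z: go to q1, push Z → (q1, abababbb, Z)
  read a, top Z: go to q0, push AZ → (q0, bababbb, AZ)
  read b, top A: go to q4, push ε → (q4, ababbb, Z)
  ε-move, top Z: go to q1, push Z → (q1, ababbb, Z)
  read a, top Z: go to q0, push AZ → (q0, babbb, AZ)
  read b, top A: go to q4, push ε → (q4, abbb, Z)
  ε-move, top Z: go to q1, push Z → (q1, abbb, Z)
  read a, top Z: go to q0, push AZ → (q0, bbb, AZ)
  read b, top A: go to q4, push ε → (q4, bb, Z)
  ε-move, top Z: go to q1, push Z → (q1, bb, Z)
  read b, top Z: go to q4, push BZ → (q4, b, BZ)
  ε-move, top B: go to q3, push ε → (q3, b, Z)
  read b, top Z: go to q4, push BZ → (q4, ε, BZ)
  ε-move, top B: go to q3, push ε → (q3, ε, Z)
All input consumed; state q3 ∈ F.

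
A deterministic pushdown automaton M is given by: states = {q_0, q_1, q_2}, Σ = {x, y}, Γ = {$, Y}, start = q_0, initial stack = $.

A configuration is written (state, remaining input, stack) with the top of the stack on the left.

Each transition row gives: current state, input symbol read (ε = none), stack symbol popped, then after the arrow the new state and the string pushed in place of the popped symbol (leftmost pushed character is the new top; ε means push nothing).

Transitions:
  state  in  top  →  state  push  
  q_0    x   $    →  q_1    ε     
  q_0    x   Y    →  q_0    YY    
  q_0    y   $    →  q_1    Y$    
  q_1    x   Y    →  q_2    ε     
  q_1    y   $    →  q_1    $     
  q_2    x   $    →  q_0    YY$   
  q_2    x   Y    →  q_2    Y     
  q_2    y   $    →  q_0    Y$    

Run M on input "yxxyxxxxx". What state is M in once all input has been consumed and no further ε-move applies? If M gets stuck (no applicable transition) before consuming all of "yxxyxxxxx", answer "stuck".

stuck

(q_0, yxxyxxxxx, $) ⊢ (q_1, xxyxxxxx, Y$) ⊢ (q_2, xyxxxxx, $) ⊢ (q_0, yxxxxx, YY$)
No transition for (q_0, y, top Y); M blocks with input yxxxxx remaining.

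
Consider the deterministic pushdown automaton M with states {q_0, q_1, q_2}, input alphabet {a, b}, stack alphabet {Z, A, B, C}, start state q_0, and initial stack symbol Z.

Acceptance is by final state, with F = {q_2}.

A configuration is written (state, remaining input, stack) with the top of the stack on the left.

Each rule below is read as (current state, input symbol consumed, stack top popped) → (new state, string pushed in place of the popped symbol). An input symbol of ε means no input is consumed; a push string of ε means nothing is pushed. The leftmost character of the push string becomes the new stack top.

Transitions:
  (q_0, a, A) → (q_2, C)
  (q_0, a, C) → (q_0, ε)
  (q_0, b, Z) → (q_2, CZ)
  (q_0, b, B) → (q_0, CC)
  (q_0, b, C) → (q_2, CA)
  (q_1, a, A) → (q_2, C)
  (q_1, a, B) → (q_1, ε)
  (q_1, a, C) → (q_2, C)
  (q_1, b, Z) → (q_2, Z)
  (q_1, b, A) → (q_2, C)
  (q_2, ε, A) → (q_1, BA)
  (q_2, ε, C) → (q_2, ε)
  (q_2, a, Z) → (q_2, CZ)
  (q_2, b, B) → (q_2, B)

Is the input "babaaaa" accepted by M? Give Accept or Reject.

Reject

(q_0, babaaaa, Z)
  read b, top Z: go to q_2, push CZ → (q_2, abaaaa, CZ)
  ε-move, top C: go to q_2, push ε → (q_2, abaaaa, Z)
  read a, top Z: go to q_2, push CZ → (q_2, baaaa, CZ)
  ε-move, top C: go to q_2, push ε → (q_2, baaaa, Z)
No transition applies at (q_2, baaaa, Z); input not fully consumed.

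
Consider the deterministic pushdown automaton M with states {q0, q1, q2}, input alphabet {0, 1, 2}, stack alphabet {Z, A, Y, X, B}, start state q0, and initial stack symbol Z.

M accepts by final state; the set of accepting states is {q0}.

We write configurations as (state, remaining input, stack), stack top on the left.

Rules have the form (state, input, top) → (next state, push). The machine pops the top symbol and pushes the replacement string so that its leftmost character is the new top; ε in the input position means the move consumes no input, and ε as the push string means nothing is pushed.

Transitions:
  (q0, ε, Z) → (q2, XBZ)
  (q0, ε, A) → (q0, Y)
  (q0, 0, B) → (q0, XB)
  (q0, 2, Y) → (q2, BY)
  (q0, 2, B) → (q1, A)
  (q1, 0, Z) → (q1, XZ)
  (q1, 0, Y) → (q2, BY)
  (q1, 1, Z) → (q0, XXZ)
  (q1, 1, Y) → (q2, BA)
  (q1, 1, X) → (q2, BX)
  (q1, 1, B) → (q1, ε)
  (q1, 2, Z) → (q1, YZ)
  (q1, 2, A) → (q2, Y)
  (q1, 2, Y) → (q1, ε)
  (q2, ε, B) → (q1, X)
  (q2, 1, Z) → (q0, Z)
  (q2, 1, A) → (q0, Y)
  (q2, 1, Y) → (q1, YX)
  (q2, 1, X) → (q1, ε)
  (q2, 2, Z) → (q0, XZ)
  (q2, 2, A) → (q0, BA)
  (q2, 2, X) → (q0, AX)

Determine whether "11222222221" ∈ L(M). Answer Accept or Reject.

(q0, 11222222221, Z) ⊢ (q2, 11222222221, XBZ) ⊢ (q1, 1222222221, BZ) ⊢ (q1, 222222221, Z) ⊢ (q1, 22222221, YZ) ⊢ (q1, 2222221, Z) ⊢ (q1, 222221, YZ) ⊢ (q1, 22221, Z) ⊢ (q1, 2221, YZ) ⊢ (q1, 221, Z) ⊢ (q1, 21, YZ) ⊢ (q1, 1, Z) ⊢ (q0, ε, XXZ)
All input consumed; state q0 ∈ F.

Accept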